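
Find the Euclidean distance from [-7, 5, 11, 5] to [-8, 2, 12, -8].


d = sqrt(sum of squared differences). (-7--8)^2=1, (5-2)^2=9, (11-12)^2=1, (5--8)^2=169. Sum = 180.

sqrt(180)


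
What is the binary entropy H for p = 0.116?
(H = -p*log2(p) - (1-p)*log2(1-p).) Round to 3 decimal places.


H = -0.116*log2(0.116) - 0.884*log2(0.884) = 0.518.

0.518


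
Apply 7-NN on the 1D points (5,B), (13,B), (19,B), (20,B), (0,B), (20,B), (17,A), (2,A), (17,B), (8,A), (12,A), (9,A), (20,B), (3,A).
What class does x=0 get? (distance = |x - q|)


Distances: |5-0|=5, |13-0|=13, |19-0|=19, |20-0|=20, |0-0|=0, |20-0|=20, |17-0|=17, |2-0|=2, |17-0|=17, |8-0|=8, |12-0|=12, |9-0|=9, |20-0|=20, |3-0|=3. 7 nearest: (0,B), (2,A), (3,A), (5,B), (8,A), (9,A), (12,A). Counts: {'B': 2, 'A': 5}. Majority class: A.

A


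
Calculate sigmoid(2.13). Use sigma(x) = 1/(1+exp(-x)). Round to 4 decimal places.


sigma(2.13) = 1/(1+e^(-2.13)) = 1/(1+0.118837) = 1/1.118837 = 0.8938.

0.8938


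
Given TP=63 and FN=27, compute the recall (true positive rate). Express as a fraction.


Recall = TP / (TP + FN) = 63 / 90 = 7/10.

7/10


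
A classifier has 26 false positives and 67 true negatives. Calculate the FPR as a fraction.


FPR = FP / (FP + TN) = 26 / 93 = 26/93.

26/93


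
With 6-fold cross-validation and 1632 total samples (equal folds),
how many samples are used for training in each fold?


Each validation fold has 1632/6 = 272 samples. Training set = 1632 - 272 = 1360.

1360


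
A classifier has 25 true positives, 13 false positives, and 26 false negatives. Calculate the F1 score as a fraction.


Precision = 25/38 = 25/38. Recall = 25/51 = 25/51. F1 = 2*P*R/(P+R) = 50/89.

50/89


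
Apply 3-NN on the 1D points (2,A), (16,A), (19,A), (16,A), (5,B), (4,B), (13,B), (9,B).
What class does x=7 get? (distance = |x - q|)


Distances: |2-7|=5, |16-7|=9, |19-7|=12, |16-7|=9, |5-7|=2, |4-7|=3, |13-7|=6, |9-7|=2. 3 nearest: (5,B), (9,B), (4,B). Counts: {'B': 3}. Majority class: B.

B


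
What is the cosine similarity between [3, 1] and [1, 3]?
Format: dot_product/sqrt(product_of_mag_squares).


dot = 6. |a|^2 = 10, |b|^2 = 10. cos = 6/sqrt(100).

6/sqrt(100)


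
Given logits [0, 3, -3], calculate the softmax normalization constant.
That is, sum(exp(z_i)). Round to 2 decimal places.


Denom = e^0=1.0000 + e^3=20.0855 + e^-3=0.0498. Sum = 21.1353, which rounds to 21.14.

21.14


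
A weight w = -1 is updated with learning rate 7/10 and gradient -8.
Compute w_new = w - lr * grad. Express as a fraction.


w_new = -1 - 7/10 * -8 = -1 - -28/5 = 23/5.

23/5


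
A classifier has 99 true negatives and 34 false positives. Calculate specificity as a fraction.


Specificity = TN / (TN + FP) = 99 / 133 = 99/133.

99/133


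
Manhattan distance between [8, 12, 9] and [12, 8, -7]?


d = sum of absolute differences: |8-12|=4 + |12-8|=4 + |9--7|=16 = 24.

24


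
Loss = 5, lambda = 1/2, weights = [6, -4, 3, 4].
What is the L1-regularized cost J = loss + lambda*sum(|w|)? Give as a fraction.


L1 norm = sum(|w|) = 17. J = 5 + 1/2 * 17 = 27/2.

27/2


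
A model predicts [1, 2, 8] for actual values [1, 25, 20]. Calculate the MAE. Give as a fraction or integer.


MAE = (1/3) * (|1-1|=0 + |25-2|=23 + |20-8|=12). Sum = 35. MAE = 35/3.

35/3


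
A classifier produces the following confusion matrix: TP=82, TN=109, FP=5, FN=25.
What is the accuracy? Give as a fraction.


Accuracy = (TP + TN) / (TP + TN + FP + FN) = (82 + 109) / 221 = 191/221.

191/221


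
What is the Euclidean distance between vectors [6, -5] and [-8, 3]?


d = sqrt(sum of squared differences). (6--8)^2=196, (-5-3)^2=64. Sum = 260.

sqrt(260)


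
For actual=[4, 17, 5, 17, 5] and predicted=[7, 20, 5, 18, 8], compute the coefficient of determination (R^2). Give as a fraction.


Mean(y) = 48/5. SS_res = 28. SS_tot = 916/5. R^2 = 1 - 28/(916/5) = 194/229.

194/229


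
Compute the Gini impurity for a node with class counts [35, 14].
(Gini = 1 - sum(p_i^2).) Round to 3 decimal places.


Total = 49. Proportions: 35/49, 14/49. sum(p_i^2) = 0.5918. Gini = 1 - 0.5918 = 0.4082, which rounds to 0.408.

0.408


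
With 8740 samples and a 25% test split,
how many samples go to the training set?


Test set = 8740 * 25% = 2185. Training set = 8740 - 2185 = 6555.

6555


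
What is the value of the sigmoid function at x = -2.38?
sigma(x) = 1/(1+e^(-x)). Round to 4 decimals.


sigma(-2.38) = 1/(1+e^(2.38)) = 1/(1+10.804903) = 1/11.804903 = 0.0847.

0.0847


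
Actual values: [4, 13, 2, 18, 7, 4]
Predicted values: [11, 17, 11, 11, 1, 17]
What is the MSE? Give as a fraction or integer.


MSE = (1/6) * ((4-11)^2=49 + (13-17)^2=16 + (2-11)^2=81 + (18-11)^2=49 + (7-1)^2=36 + (4-17)^2=169). Sum = 400. MSE = 200/3.

200/3


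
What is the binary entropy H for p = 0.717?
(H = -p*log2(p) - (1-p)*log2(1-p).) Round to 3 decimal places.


H = -0.717*log2(0.717) - 0.283*log2(0.283) = 0.860.

0.860


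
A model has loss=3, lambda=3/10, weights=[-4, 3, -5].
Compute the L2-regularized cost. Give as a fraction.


L2 sq norm = sum(w^2) = 50. J = 3 + 3/10 * 50 = 18.

18


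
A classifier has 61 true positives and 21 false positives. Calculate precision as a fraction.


Precision = TP / (TP + FP) = 61 / 82 = 61/82.

61/82


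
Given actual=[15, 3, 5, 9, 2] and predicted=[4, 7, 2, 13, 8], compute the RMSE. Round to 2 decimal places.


MSE = 39.6000. RMSE = sqrt(39.6000) = 6.29.

6.29


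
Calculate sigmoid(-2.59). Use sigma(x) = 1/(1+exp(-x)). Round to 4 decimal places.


sigma(-2.59) = 1/(1+e^(2.59)) = 1/(1+13.329772) = 1/14.329772 = 0.0698.

0.0698


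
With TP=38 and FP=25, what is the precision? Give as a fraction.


Precision = TP / (TP + FP) = 38 / 63 = 38/63.

38/63


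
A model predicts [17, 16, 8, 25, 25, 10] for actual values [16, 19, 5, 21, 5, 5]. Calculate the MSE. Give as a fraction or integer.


MSE = (1/6) * ((16-17)^2=1 + (19-16)^2=9 + (5-8)^2=9 + (21-25)^2=16 + (5-25)^2=400 + (5-10)^2=25). Sum = 460. MSE = 230/3.

230/3


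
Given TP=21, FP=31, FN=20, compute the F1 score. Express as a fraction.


Precision = 21/52 = 21/52. Recall = 21/41 = 21/41. F1 = 2*P*R/(P+R) = 14/31.

14/31


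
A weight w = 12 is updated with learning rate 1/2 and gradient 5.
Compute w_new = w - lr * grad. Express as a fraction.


w_new = 12 - 1/2 * 5 = 12 - 5/2 = 19/2.

19/2


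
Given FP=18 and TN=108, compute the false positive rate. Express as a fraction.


FPR = FP / (FP + TN) = 18 / 126 = 1/7.

1/7


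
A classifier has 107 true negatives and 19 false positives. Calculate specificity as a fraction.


Specificity = TN / (TN + FP) = 107 / 126 = 107/126.

107/126


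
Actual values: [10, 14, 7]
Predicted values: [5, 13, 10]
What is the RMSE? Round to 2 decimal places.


MSE = 11.6667. RMSE = sqrt(11.6667) = 3.42.

3.42


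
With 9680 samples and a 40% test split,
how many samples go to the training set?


Test set = 9680 * 40% = 3872. Training set = 9680 - 3872 = 5808.

5808


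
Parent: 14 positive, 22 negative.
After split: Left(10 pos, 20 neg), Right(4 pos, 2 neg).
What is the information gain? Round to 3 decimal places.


H(parent) = 0.9641. H(left) = 0.9183, H(right) = 0.9183. Weighted = (30/36)*0.9183 + (6/36)*0.9183 = 0.9183. IG = 0.9641 - 0.9183 = 0.0458, which rounds to 0.046.

0.046


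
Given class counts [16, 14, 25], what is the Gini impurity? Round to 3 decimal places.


Total = 55. Proportions: 16/55, 14/55, 25/55. sum(p_i^2) = 0.3560. Gini = 1 - 0.3560 = 0.6440, which rounds to 0.644.

0.644


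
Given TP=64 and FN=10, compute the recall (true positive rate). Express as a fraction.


Recall = TP / (TP + FN) = 64 / 74 = 32/37.

32/37


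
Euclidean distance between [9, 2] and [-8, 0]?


d = sqrt(sum of squared differences). (9--8)^2=289, (2-0)^2=4. Sum = 293.

sqrt(293)


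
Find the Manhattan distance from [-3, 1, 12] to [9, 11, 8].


d = sum of absolute differences: |-3-9|=12 + |1-11|=10 + |12-8|=4 = 26.

26


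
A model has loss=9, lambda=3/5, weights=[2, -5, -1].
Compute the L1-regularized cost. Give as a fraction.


L1 norm = sum(|w|) = 8. J = 9 + 3/5 * 8 = 69/5.

69/5


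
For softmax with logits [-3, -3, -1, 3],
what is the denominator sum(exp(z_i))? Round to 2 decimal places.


Denom = e^-3=0.0498 + e^-3=0.0498 + e^-1=0.3679 + e^3=20.0855. Sum = 20.5530, which rounds to 20.55.

20.55


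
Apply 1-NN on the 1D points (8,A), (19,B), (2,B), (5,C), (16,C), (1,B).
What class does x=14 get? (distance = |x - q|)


Distances: |8-14|=6, |19-14|=5, |2-14|=12, |5-14|=9, |16-14|=2, |1-14|=13. 1 nearest: (16,C). Counts: {'C': 1}. Majority class: C.

C


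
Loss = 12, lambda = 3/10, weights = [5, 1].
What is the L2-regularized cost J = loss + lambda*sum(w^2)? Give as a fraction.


L2 sq norm = sum(w^2) = 26. J = 12 + 3/10 * 26 = 99/5.

99/5


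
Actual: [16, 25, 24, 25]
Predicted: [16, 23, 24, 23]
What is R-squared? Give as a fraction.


Mean(y) = 45/2. SS_res = 8. SS_tot = 57. R^2 = 1 - 8/(57) = 49/57.

49/57


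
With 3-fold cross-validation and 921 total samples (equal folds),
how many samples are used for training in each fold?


Each validation fold has 921/3 = 307 samples. Training set = 921 - 307 = 614.

614


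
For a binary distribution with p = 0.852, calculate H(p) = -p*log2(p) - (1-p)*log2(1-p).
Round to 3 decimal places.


H = -0.852*log2(0.852) - 0.148*log2(0.148) = 0.605.

0.605


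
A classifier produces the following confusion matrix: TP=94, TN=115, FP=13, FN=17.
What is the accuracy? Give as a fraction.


Accuracy = (TP + TN) / (TP + TN + FP + FN) = (94 + 115) / 239 = 209/239.

209/239


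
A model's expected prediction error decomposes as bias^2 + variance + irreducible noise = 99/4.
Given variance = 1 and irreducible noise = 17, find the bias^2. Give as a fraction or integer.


Total error = bias^2 + variance + irreducible noise. So bias^2 = 99/4 - 1 - 17 = 27/4.

27/4


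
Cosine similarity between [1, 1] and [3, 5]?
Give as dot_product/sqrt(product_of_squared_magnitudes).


dot = 8. |a|^2 = 2, |b|^2 = 34. cos = 8/sqrt(68).

8/sqrt(68)


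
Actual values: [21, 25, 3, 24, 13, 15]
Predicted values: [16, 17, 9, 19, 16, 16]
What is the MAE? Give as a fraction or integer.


MAE = (1/6) * (|21-16|=5 + |25-17|=8 + |3-9|=6 + |24-19|=5 + |13-16|=3 + |15-16|=1). Sum = 28. MAE = 14/3.

14/3


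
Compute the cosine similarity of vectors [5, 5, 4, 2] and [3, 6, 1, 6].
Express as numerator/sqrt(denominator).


dot = 61. |a|^2 = 70, |b|^2 = 82. cos = 61/sqrt(5740).

61/sqrt(5740)


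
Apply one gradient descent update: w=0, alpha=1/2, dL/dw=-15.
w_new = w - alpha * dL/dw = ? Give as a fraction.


w_new = 0 - 1/2 * -15 = 0 - -15/2 = 15/2.

15/2


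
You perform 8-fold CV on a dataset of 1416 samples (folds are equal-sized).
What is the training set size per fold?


Each validation fold has 1416/8 = 177 samples. Training set = 1416 - 177 = 1239.

1239


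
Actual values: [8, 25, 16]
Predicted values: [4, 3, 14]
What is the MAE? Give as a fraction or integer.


MAE = (1/3) * (|8-4|=4 + |25-3|=22 + |16-14|=2). Sum = 28. MAE = 28/3.

28/3


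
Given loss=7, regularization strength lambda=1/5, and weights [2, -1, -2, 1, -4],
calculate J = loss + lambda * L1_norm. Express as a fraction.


L1 norm = sum(|w|) = 10. J = 7 + 1/5 * 10 = 9.

9


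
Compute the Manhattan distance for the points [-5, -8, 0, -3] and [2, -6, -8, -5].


d = sum of absolute differences: |-5-2|=7 + |-8--6|=2 + |0--8|=8 + |-3--5|=2 = 19.

19


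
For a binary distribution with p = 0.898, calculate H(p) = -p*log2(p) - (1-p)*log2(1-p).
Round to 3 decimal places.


H = -0.898*log2(0.898) - 0.102*log2(0.102) = 0.475.

0.475


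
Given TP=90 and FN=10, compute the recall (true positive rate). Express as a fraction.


Recall = TP / (TP + FN) = 90 / 100 = 9/10.

9/10


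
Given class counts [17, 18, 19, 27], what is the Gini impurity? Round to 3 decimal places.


Total = 81. Proportions: 17/81, 18/81, 19/81, 27/81. sum(p_i^2) = 0.2596. Gini = 1 - 0.2596 = 0.7404, which rounds to 0.740.

0.740


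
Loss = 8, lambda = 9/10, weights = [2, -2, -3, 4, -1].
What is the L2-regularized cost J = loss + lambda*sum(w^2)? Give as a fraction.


L2 sq norm = sum(w^2) = 34. J = 8 + 9/10 * 34 = 193/5.

193/5


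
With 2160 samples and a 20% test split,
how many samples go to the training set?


Test set = 2160 * 20% = 432. Training set = 2160 - 432 = 1728.

1728


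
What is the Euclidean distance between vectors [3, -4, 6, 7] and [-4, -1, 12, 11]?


d = sqrt(sum of squared differences). (3--4)^2=49, (-4--1)^2=9, (6-12)^2=36, (7-11)^2=16. Sum = 110.

sqrt(110)


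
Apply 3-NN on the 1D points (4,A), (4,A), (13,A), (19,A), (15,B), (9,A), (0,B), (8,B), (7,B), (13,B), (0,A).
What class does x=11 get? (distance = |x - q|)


Distances: |4-11|=7, |4-11|=7, |13-11|=2, |19-11|=8, |15-11|=4, |9-11|=2, |0-11|=11, |8-11|=3, |7-11|=4, |13-11|=2, |0-11|=11. 3 nearest: (13,A), (9,A), (13,B). Counts: {'A': 2, 'B': 1}. Majority class: A.

A


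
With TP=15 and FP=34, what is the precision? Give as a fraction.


Precision = TP / (TP + FP) = 15 / 49 = 15/49.

15/49


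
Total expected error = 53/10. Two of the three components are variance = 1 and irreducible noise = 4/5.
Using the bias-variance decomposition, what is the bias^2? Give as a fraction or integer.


Total error = bias^2 + variance + irreducible noise. So bias^2 = 53/10 - 1 - 4/5 = 7/2.

7/2


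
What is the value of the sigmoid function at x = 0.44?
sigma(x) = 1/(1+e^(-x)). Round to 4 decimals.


sigma(0.44) = 1/(1+e^(-0.44)) = 1/(1+0.644036) = 1/1.644036 = 0.6083.

0.6083


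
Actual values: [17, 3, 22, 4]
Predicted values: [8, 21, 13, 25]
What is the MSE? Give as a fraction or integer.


MSE = (1/4) * ((17-8)^2=81 + (3-21)^2=324 + (22-13)^2=81 + (4-25)^2=441). Sum = 927. MSE = 927/4.

927/4


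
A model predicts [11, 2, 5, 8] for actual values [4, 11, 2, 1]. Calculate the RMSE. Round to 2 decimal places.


MSE = 47.0000. RMSE = sqrt(47.0000) = 6.86.

6.86


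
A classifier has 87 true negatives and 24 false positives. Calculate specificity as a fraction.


Specificity = TN / (TN + FP) = 87 / 111 = 29/37.

29/37


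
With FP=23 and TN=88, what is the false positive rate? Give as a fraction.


FPR = FP / (FP + TN) = 23 / 111 = 23/111.

23/111


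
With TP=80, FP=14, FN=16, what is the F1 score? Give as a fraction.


Precision = 80/94 = 40/47. Recall = 80/96 = 5/6. F1 = 2*P*R/(P+R) = 16/19.

16/19


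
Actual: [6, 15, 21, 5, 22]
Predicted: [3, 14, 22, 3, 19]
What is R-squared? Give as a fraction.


Mean(y) = 69/5. SS_res = 24. SS_tot = 1294/5. R^2 = 1 - 24/(1294/5) = 587/647.

587/647


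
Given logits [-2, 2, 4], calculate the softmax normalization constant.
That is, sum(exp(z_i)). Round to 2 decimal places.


Denom = e^-2=0.1353 + e^2=7.3891 + e^4=54.5982. Sum = 62.1226, which rounds to 62.12.

62.12


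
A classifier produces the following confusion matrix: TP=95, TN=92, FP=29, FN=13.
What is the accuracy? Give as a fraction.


Accuracy = (TP + TN) / (TP + TN + FP + FN) = (95 + 92) / 229 = 187/229.

187/229


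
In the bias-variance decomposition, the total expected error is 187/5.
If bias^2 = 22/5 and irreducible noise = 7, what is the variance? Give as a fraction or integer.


Total error = bias^2 + variance + irreducible noise. So variance = 187/5 - 22/5 - 7 = 26.

26


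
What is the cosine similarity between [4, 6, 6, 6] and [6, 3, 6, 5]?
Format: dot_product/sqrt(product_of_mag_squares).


dot = 108. |a|^2 = 124, |b|^2 = 106. cos = 108/sqrt(13144).

108/sqrt(13144)


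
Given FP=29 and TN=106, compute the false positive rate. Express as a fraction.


FPR = FP / (FP + TN) = 29 / 135 = 29/135.

29/135


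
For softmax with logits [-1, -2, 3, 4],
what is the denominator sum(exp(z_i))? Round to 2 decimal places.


Denom = e^-1=0.3679 + e^-2=0.1353 + e^3=20.0855 + e^4=54.5982. Sum = 75.1869, which rounds to 75.19.

75.19


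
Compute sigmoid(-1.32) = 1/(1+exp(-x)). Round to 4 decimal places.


sigma(-1.32) = 1/(1+e^(1.32)) = 1/(1+3.743421) = 1/4.743421 = 0.2108.

0.2108


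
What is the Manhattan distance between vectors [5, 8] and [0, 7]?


d = sum of absolute differences: |5-0|=5 + |8-7|=1 = 6.

6


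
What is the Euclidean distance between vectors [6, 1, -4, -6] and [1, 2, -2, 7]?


d = sqrt(sum of squared differences). (6-1)^2=25, (1-2)^2=1, (-4--2)^2=4, (-6-7)^2=169. Sum = 199.

sqrt(199)


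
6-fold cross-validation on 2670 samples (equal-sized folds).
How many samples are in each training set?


Each validation fold has 2670/6 = 445 samples. Training set = 2670 - 445 = 2225.

2225


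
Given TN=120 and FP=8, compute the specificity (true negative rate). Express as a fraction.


Specificity = TN / (TN + FP) = 120 / 128 = 15/16.

15/16


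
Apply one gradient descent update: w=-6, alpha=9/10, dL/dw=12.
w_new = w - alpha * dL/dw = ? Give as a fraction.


w_new = -6 - 9/10 * 12 = -6 - 54/5 = -84/5.

-84/5


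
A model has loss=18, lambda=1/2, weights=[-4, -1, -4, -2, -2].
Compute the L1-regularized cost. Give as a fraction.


L1 norm = sum(|w|) = 13. J = 18 + 1/2 * 13 = 49/2.

49/2


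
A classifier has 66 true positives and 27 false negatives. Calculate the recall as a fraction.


Recall = TP / (TP + FN) = 66 / 93 = 22/31.

22/31


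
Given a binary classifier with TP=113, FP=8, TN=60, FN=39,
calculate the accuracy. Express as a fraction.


Accuracy = (TP + TN) / (TP + TN + FP + FN) = (113 + 60) / 220 = 173/220.

173/220


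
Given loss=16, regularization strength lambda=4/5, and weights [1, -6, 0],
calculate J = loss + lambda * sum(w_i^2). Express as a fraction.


L2 sq norm = sum(w^2) = 37. J = 16 + 4/5 * 37 = 228/5.

228/5


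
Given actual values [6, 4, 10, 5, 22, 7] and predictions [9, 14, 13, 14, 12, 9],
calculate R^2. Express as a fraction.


Mean(y) = 9. SS_res = 303. SS_tot = 224. R^2 = 1 - 303/(224) = -79/224.

-79/224


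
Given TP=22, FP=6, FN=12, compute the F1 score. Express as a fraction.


Precision = 22/28 = 11/14. Recall = 22/34 = 11/17. F1 = 2*P*R/(P+R) = 22/31.

22/31


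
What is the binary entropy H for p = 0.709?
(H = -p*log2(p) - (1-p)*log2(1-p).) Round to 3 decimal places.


H = -0.709*log2(0.709) - 0.291*log2(0.291) = 0.870.

0.870


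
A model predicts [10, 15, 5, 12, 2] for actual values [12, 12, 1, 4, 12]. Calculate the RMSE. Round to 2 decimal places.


MSE = 38.6000. RMSE = sqrt(38.6000) = 6.21.

6.21


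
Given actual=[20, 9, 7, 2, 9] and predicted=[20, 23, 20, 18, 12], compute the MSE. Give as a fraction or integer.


MSE = (1/5) * ((20-20)^2=0 + (9-23)^2=196 + (7-20)^2=169 + (2-18)^2=256 + (9-12)^2=9). Sum = 630. MSE = 126.

126


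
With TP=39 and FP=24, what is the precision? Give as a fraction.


Precision = TP / (TP + FP) = 39 / 63 = 13/21.

13/21


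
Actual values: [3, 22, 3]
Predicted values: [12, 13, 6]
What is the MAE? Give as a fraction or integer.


MAE = (1/3) * (|3-12|=9 + |22-13|=9 + |3-6|=3). Sum = 21. MAE = 7.

7


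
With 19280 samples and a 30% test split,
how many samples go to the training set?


Test set = 19280 * 30% = 5784. Training set = 19280 - 5784 = 13496.

13496


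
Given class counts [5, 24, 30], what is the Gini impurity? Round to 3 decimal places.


Total = 59. Proportions: 5/59, 24/59, 30/59. sum(p_i^2) = 0.4312. Gini = 1 - 0.4312 = 0.5688, which rounds to 0.569.

0.569


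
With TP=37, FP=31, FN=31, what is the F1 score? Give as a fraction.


Precision = 37/68 = 37/68. Recall = 37/68 = 37/68. F1 = 2*P*R/(P+R) = 37/68.

37/68


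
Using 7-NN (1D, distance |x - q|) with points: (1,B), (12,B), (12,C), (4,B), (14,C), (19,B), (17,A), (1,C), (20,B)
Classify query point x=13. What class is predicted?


Distances: |1-13|=12, |12-13|=1, |12-13|=1, |4-13|=9, |14-13|=1, |19-13|=6, |17-13|=4, |1-13|=12, |20-13|=7. 7 nearest: (12,B), (12,C), (14,C), (17,A), (19,B), (20,B), (4,B). Counts: {'B': 4, 'C': 2, 'A': 1}. Majority class: B.

B


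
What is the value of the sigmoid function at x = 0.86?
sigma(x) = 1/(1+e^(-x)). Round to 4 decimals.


sigma(0.86) = 1/(1+e^(-0.86)) = 1/(1+0.423162) = 1/1.423162 = 0.7027.

0.7027


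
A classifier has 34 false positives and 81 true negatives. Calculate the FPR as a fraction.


FPR = FP / (FP + TN) = 34 / 115 = 34/115.

34/115


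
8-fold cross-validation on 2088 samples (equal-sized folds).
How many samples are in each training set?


Each validation fold has 2088/8 = 261 samples. Training set = 2088 - 261 = 1827.

1827


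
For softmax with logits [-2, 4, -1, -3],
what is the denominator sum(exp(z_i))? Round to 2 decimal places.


Denom = e^-2=0.1353 + e^4=54.5982 + e^-1=0.3679 + e^-3=0.0498. Sum = 55.1512, which rounds to 55.15.

55.15


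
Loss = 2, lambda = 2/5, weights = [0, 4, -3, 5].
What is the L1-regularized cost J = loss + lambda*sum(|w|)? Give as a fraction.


L1 norm = sum(|w|) = 12. J = 2 + 2/5 * 12 = 34/5.

34/5


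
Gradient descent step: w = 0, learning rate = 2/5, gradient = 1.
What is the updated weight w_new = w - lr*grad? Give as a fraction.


w_new = 0 - 2/5 * 1 = 0 - 2/5 = -2/5.

-2/5


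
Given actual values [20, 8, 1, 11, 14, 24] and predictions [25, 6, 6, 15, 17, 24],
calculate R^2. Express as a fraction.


Mean(y) = 13. SS_res = 79. SS_tot = 344. R^2 = 1 - 79/(344) = 265/344.

265/344


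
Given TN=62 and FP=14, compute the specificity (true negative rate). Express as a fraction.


Specificity = TN / (TN + FP) = 62 / 76 = 31/38.

31/38


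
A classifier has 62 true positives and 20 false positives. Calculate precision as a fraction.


Precision = TP / (TP + FP) = 62 / 82 = 31/41.

31/41


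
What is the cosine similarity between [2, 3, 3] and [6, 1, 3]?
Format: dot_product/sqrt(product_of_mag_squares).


dot = 24. |a|^2 = 22, |b|^2 = 46. cos = 24/sqrt(1012).

24/sqrt(1012)


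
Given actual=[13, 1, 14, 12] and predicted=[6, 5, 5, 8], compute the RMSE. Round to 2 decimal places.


MSE = 40.5000. RMSE = sqrt(40.5000) = 6.36.

6.36


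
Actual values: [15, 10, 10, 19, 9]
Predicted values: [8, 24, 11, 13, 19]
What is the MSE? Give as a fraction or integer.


MSE = (1/5) * ((15-8)^2=49 + (10-24)^2=196 + (10-11)^2=1 + (19-13)^2=36 + (9-19)^2=100). Sum = 382. MSE = 382/5.

382/5


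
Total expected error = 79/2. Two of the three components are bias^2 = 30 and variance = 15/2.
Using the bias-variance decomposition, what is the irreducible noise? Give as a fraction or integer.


Total error = bias^2 + variance + irreducible noise. So irreducible noise = 79/2 - 30 - 15/2 = 2.

2


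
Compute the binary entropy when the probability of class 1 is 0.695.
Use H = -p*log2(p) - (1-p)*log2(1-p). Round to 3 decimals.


H = -0.695*log2(0.695) - 0.305*log2(0.305) = 0.887.

0.887


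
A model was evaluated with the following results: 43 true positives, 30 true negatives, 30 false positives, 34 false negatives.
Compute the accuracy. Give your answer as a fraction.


Accuracy = (TP + TN) / (TP + TN + FP + FN) = (43 + 30) / 137 = 73/137.

73/137


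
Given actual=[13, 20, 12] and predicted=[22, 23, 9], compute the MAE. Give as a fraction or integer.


MAE = (1/3) * (|13-22|=9 + |20-23|=3 + |12-9|=3). Sum = 15. MAE = 5.

5


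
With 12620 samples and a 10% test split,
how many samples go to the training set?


Test set = 12620 * 10% = 1262. Training set = 12620 - 1262 = 11358.

11358


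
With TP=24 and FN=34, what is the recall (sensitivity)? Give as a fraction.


Recall = TP / (TP + FN) = 24 / 58 = 12/29.

12/29


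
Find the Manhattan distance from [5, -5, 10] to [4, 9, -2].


d = sum of absolute differences: |5-4|=1 + |-5-9|=14 + |10--2|=12 = 27.

27


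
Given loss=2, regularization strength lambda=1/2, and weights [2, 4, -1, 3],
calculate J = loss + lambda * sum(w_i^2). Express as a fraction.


L2 sq norm = sum(w^2) = 30. J = 2 + 1/2 * 30 = 17.

17


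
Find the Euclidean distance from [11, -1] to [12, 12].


d = sqrt(sum of squared differences). (11-12)^2=1, (-1-12)^2=169. Sum = 170.

sqrt(170)


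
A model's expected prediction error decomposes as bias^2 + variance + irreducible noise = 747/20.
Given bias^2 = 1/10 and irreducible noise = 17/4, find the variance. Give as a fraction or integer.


Total error = bias^2 + variance + irreducible noise. So variance = 747/20 - 1/10 - 17/4 = 33.

33


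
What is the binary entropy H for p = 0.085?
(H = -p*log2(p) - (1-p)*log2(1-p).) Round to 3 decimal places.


H = -0.085*log2(0.085) - 0.915*log2(0.915) = 0.420.

0.420


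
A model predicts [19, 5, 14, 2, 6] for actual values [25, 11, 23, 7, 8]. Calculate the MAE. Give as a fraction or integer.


MAE = (1/5) * (|25-19|=6 + |11-5|=6 + |23-14|=9 + |7-2|=5 + |8-6|=2). Sum = 28. MAE = 28/5.

28/5


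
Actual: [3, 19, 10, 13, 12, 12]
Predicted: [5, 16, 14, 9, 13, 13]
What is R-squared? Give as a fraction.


Mean(y) = 23/2. SS_res = 47. SS_tot = 267/2. R^2 = 1 - 47/(267/2) = 173/267.

173/267


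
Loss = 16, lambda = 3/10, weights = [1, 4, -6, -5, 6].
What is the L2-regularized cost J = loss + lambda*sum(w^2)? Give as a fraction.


L2 sq norm = sum(w^2) = 114. J = 16 + 3/10 * 114 = 251/5.

251/5


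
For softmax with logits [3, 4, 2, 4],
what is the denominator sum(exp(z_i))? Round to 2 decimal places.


Denom = e^3=20.0855 + e^4=54.5982 + e^2=7.3891 + e^4=54.5982. Sum = 136.6710, which rounds to 136.67.

136.67


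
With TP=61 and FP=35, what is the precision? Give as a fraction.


Precision = TP / (TP + FP) = 61 / 96 = 61/96.

61/96


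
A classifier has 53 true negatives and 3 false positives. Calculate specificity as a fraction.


Specificity = TN / (TN + FP) = 53 / 56 = 53/56.

53/56


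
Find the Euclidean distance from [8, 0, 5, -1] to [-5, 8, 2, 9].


d = sqrt(sum of squared differences). (8--5)^2=169, (0-8)^2=64, (5-2)^2=9, (-1-9)^2=100. Sum = 342.

sqrt(342)


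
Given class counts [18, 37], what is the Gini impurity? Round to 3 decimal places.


Total = 55. Proportions: 18/55, 37/55. sum(p_i^2) = 0.5597. Gini = 1 - 0.5597 = 0.4403, which rounds to 0.440.

0.440


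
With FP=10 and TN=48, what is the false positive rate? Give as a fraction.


FPR = FP / (FP + TN) = 10 / 58 = 5/29.

5/29


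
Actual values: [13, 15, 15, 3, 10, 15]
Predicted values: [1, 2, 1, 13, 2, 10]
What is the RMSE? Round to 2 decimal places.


MSE = 116.3333. RMSE = sqrt(116.3333) = 10.79.

10.79


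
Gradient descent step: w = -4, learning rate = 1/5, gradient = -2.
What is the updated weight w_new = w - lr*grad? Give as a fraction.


w_new = -4 - 1/5 * -2 = -4 - -2/5 = -18/5.

-18/5


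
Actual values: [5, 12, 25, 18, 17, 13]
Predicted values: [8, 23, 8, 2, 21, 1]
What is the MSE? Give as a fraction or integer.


MSE = (1/6) * ((5-8)^2=9 + (12-23)^2=121 + (25-8)^2=289 + (18-2)^2=256 + (17-21)^2=16 + (13-1)^2=144). Sum = 835. MSE = 835/6.

835/6


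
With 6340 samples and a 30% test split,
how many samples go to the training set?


Test set = 6340 * 30% = 1902. Training set = 6340 - 1902 = 4438.

4438


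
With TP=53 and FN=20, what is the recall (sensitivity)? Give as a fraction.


Recall = TP / (TP + FN) = 53 / 73 = 53/73.

53/73


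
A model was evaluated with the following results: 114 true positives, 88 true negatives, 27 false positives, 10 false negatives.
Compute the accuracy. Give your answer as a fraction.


Accuracy = (TP + TN) / (TP + TN + FP + FN) = (114 + 88) / 239 = 202/239.

202/239


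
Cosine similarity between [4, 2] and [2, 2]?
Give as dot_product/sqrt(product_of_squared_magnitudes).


dot = 12. |a|^2 = 20, |b|^2 = 8. cos = 12/sqrt(160).

12/sqrt(160)


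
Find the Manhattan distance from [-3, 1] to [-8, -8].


d = sum of absolute differences: |-3--8|=5 + |1--8|=9 = 14.

14


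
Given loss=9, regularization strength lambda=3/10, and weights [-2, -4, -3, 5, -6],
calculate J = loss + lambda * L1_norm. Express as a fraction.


L1 norm = sum(|w|) = 20. J = 9 + 3/10 * 20 = 15.

15


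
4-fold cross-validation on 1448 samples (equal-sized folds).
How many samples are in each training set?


Each validation fold has 1448/4 = 362 samples. Training set = 1448 - 362 = 1086.

1086


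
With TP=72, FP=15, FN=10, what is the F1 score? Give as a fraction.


Precision = 72/87 = 24/29. Recall = 72/82 = 36/41. F1 = 2*P*R/(P+R) = 144/169.

144/169


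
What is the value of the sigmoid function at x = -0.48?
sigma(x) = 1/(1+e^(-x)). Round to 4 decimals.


sigma(-0.48) = 1/(1+e^(0.48)) = 1/(1+1.616074) = 1/2.616074 = 0.3823.

0.3823


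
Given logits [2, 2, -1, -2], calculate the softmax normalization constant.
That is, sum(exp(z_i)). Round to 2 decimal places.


Denom = e^2=7.3891 + e^2=7.3891 + e^-1=0.3679 + e^-2=0.1353. Sum = 15.2814, which rounds to 15.28.

15.28


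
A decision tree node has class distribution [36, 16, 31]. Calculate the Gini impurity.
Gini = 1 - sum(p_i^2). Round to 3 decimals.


Total = 83. Proportions: 36/83, 16/83, 31/83. sum(p_i^2) = 0.3648. Gini = 1 - 0.3648 = 0.6352, which rounds to 0.635.

0.635


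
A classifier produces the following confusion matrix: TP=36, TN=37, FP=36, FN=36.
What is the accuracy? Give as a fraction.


Accuracy = (TP + TN) / (TP + TN + FP + FN) = (36 + 37) / 145 = 73/145.

73/145


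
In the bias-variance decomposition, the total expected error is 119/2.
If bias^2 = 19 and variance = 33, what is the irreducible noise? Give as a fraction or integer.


Total error = bias^2 + variance + irreducible noise. So irreducible noise = 119/2 - 19 - 33 = 15/2.

15/2


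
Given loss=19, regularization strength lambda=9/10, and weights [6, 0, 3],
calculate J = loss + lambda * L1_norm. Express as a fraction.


L1 norm = sum(|w|) = 9. J = 19 + 9/10 * 9 = 271/10.

271/10


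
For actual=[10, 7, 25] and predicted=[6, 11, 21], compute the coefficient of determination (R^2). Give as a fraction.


Mean(y) = 14. SS_res = 48. SS_tot = 186. R^2 = 1 - 48/(186) = 23/31.

23/31


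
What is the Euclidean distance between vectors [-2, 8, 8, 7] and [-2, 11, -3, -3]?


d = sqrt(sum of squared differences). (-2--2)^2=0, (8-11)^2=9, (8--3)^2=121, (7--3)^2=100. Sum = 230.

sqrt(230)


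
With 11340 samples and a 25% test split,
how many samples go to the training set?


Test set = 11340 * 25% = 2835. Training set = 11340 - 2835 = 8505.

8505


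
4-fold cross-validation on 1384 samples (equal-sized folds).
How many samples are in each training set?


Each validation fold has 1384/4 = 346 samples. Training set = 1384 - 346 = 1038.

1038


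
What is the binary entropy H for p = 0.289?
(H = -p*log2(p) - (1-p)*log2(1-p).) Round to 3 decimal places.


H = -0.289*log2(0.289) - 0.711*log2(0.711) = 0.867.

0.867


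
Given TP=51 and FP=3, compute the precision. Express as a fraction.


Precision = TP / (TP + FP) = 51 / 54 = 17/18.

17/18


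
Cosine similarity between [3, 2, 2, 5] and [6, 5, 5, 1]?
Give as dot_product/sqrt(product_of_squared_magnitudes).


dot = 43. |a|^2 = 42, |b|^2 = 87. cos = 43/sqrt(3654).

43/sqrt(3654)


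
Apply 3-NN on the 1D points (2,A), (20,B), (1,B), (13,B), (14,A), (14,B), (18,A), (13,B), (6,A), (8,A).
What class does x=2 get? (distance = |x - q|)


Distances: |2-2|=0, |20-2|=18, |1-2|=1, |13-2|=11, |14-2|=12, |14-2|=12, |18-2|=16, |13-2|=11, |6-2|=4, |8-2|=6. 3 nearest: (2,A), (1,B), (6,A). Counts: {'A': 2, 'B': 1}. Majority class: A.

A


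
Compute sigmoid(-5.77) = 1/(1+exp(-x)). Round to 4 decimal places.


sigma(-5.77) = 1/(1+e^(5.77)) = 1/(1+320.537733) = 1/321.537733 = 0.0031.

0.0031


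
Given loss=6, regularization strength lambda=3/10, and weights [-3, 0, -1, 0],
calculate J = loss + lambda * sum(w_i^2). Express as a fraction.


L2 sq norm = sum(w^2) = 10. J = 6 + 3/10 * 10 = 9.

9


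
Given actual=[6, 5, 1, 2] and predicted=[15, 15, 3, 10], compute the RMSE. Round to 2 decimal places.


MSE = 62.2500. RMSE = sqrt(62.2500) = 7.89.

7.89


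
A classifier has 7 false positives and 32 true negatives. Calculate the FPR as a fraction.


FPR = FP / (FP + TN) = 7 / 39 = 7/39.

7/39


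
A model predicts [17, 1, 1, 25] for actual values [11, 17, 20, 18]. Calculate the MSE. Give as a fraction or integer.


MSE = (1/4) * ((11-17)^2=36 + (17-1)^2=256 + (20-1)^2=361 + (18-25)^2=49). Sum = 702. MSE = 351/2.

351/2


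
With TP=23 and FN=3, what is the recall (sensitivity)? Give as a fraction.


Recall = TP / (TP + FN) = 23 / 26 = 23/26.

23/26


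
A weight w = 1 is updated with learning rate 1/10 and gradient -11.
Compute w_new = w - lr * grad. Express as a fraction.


w_new = 1 - 1/10 * -11 = 1 - -11/10 = 21/10.

21/10


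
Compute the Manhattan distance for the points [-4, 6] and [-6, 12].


d = sum of absolute differences: |-4--6|=2 + |6-12|=6 = 8.

8


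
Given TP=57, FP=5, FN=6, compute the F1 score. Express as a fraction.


Precision = 57/62 = 57/62. Recall = 57/63 = 19/21. F1 = 2*P*R/(P+R) = 114/125.

114/125


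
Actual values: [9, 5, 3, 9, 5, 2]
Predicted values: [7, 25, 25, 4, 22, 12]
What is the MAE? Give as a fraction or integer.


MAE = (1/6) * (|9-7|=2 + |5-25|=20 + |3-25|=22 + |9-4|=5 + |5-22|=17 + |2-12|=10). Sum = 76. MAE = 38/3.

38/3


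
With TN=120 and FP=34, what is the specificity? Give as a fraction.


Specificity = TN / (TN + FP) = 120 / 154 = 60/77.

60/77


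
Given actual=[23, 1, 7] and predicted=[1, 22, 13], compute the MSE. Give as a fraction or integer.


MSE = (1/3) * ((23-1)^2=484 + (1-22)^2=441 + (7-13)^2=36). Sum = 961. MSE = 961/3.

961/3


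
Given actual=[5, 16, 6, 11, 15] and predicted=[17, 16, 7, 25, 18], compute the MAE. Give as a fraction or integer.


MAE = (1/5) * (|5-17|=12 + |16-16|=0 + |6-7|=1 + |11-25|=14 + |15-18|=3). Sum = 30. MAE = 6.

6


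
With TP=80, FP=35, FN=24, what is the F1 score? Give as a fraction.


Precision = 80/115 = 16/23. Recall = 80/104 = 10/13. F1 = 2*P*R/(P+R) = 160/219.

160/219


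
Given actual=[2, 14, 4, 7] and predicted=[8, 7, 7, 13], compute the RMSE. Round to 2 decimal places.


MSE = 32.5000. RMSE = sqrt(32.5000) = 5.70.

5.70


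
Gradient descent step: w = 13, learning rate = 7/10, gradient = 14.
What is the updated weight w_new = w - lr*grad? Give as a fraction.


w_new = 13 - 7/10 * 14 = 13 - 49/5 = 16/5.

16/5


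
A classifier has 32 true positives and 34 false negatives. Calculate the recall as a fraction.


Recall = TP / (TP + FN) = 32 / 66 = 16/33.

16/33


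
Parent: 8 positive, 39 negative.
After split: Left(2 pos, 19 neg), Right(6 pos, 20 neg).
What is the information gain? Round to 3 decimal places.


H(parent) = 0.6582. H(left) = 0.4537, H(right) = 0.7793. Weighted = (21/47)*0.4537 + (26/47)*0.7793 = 0.6338. IG = 0.6582 - 0.6338 = 0.0244, which rounds to 0.024.

0.024


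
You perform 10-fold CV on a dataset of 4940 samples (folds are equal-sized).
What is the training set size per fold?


Each validation fold has 4940/10 = 494 samples. Training set = 4940 - 494 = 4446.

4446


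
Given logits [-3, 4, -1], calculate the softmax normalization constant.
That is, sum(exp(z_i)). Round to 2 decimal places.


Denom = e^-3=0.0498 + e^4=54.5982 + e^-1=0.3679. Sum = 55.0159, which rounds to 55.02.

55.02


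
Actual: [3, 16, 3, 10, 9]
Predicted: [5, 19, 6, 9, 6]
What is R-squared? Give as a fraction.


Mean(y) = 41/5. SS_res = 32. SS_tot = 594/5. R^2 = 1 - 32/(594/5) = 217/297.

217/297


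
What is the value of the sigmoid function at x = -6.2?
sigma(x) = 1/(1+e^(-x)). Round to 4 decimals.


sigma(-6.2) = 1/(1+e^(6.2)) = 1/(1+492.749041) = 1/493.749041 = 0.0020.

0.0020


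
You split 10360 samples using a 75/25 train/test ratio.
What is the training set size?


Test set = 10360 * 25% = 2590. Training set = 10360 - 2590 = 7770.

7770


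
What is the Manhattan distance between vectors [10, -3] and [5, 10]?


d = sum of absolute differences: |10-5|=5 + |-3-10|=13 = 18.

18


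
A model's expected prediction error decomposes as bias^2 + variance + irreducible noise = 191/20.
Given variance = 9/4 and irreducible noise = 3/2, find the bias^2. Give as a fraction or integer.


Total error = bias^2 + variance + irreducible noise. So bias^2 = 191/20 - 9/4 - 3/2 = 29/5.

29/5


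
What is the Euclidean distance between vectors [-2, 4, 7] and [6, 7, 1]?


d = sqrt(sum of squared differences). (-2-6)^2=64, (4-7)^2=9, (7-1)^2=36. Sum = 109.

sqrt(109)


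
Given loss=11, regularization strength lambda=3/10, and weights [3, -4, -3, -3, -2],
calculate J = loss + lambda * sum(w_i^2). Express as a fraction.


L2 sq norm = sum(w^2) = 47. J = 11 + 3/10 * 47 = 251/10.

251/10


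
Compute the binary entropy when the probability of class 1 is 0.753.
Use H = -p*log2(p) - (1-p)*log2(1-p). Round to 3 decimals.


H = -0.753*log2(0.753) - 0.247*log2(0.247) = 0.806.

0.806


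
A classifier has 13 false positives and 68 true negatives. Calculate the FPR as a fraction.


FPR = FP / (FP + TN) = 13 / 81 = 13/81.

13/81


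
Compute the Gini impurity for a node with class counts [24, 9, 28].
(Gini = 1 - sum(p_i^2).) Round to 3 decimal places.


Total = 61. Proportions: 24/61, 9/61, 28/61. sum(p_i^2) = 0.3873. Gini = 1 - 0.3873 = 0.6127, which rounds to 0.613.

0.613


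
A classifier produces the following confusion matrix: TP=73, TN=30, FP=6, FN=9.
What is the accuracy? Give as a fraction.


Accuracy = (TP + TN) / (TP + TN + FP + FN) = (73 + 30) / 118 = 103/118.

103/118


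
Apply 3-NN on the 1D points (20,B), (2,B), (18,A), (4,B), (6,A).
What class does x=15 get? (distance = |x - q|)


Distances: |20-15|=5, |2-15|=13, |18-15|=3, |4-15|=11, |6-15|=9. 3 nearest: (18,A), (20,B), (6,A). Counts: {'A': 2, 'B': 1}. Majority class: A.

A


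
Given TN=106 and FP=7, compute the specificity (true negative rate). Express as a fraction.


Specificity = TN / (TN + FP) = 106 / 113 = 106/113.

106/113


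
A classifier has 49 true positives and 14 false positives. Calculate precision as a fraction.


Precision = TP / (TP + FP) = 49 / 63 = 7/9.

7/9


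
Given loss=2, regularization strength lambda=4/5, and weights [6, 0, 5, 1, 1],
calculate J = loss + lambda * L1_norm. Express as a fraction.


L1 norm = sum(|w|) = 13. J = 2 + 4/5 * 13 = 62/5.

62/5


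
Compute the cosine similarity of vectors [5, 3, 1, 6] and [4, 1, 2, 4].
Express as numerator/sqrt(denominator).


dot = 49. |a|^2 = 71, |b|^2 = 37. cos = 49/sqrt(2627).

49/sqrt(2627)


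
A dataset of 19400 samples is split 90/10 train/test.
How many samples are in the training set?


Test set = 19400 * 10% = 1940. Training set = 19400 - 1940 = 17460.

17460


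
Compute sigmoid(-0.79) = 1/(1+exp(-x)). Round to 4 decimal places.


sigma(-0.79) = 1/(1+e^(0.79)) = 1/(1+2.203396) = 1/3.203396 = 0.3122.

0.3122


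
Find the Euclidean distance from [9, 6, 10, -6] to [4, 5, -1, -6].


d = sqrt(sum of squared differences). (9-4)^2=25, (6-5)^2=1, (10--1)^2=121, (-6--6)^2=0. Sum = 147.

sqrt(147)


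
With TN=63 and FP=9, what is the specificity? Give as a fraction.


Specificity = TN / (TN + FP) = 63 / 72 = 7/8.

7/8


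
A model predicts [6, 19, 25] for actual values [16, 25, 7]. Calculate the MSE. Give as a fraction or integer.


MSE = (1/3) * ((16-6)^2=100 + (25-19)^2=36 + (7-25)^2=324). Sum = 460. MSE = 460/3.

460/3
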